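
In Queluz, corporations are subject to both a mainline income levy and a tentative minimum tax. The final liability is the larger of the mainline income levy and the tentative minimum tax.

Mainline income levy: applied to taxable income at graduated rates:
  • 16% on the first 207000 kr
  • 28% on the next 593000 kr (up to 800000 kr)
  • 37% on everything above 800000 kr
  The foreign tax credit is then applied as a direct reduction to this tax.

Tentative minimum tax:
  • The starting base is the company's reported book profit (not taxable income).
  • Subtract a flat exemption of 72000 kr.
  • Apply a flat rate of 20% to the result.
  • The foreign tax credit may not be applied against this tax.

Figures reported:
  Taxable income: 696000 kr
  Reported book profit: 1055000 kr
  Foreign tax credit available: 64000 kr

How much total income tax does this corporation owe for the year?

196600 kr

Tentative minimum tax:
  Base (reported book profit): 1055000 kr
  Less exemption 72000 kr → base 983000 kr
  983000 kr × 20% = 196600 kr

Mainline income levy:
  207000 kr × 16% = 33120 kr
  489000 kr × 28% = 136920 kr
  → 170040 kr
  Less foreign tax credit 64000 kr → 106040 kr

196600 kr > 106040 kr, so the tentative minimum tax is the binding amount.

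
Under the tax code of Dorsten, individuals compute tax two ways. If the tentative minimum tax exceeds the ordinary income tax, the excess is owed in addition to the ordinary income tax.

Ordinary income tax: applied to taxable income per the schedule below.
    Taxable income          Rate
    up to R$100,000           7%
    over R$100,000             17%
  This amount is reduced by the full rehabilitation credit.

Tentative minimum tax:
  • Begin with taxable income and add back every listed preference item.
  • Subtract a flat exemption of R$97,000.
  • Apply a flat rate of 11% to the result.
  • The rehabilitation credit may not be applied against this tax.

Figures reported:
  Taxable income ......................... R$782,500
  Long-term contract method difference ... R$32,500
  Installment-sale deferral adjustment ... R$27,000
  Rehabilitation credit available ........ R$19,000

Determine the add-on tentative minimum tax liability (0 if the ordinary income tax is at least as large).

R$0

Ordinary income tax:
  R$100,000 × 7% = R$7,000
  R$682,500 × 17% = R$116,025
  → R$123,025
  Less rehabilitation credit R$19,000 → R$104,025

Tentative minimum tax:
  Adjusted income: R$782,500 + R$32,500 + R$27,000 = R$842,000
  Less exemption R$97,000 → base R$745,000
  R$745,000 × 11% = R$81,950

R$81,950 ≤ R$104,025, so no add-on is due.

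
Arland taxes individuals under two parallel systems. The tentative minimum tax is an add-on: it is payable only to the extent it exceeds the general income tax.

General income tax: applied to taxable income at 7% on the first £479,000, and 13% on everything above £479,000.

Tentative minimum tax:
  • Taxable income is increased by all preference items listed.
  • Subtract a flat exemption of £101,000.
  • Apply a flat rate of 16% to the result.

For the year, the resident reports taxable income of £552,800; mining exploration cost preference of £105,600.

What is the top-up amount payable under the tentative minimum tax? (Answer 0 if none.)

£46,060

General income tax:
  £479,000 × 7% = £33,530
  £73,800 × 13% = £9,594
  → £43,124

Tentative minimum tax:
  Adjusted income: £552,800 + £105,600 = £658,400
  Less exemption £101,000 → base £557,400
  £557,400 × 16% = £89,184

Excess of tentative minimum tax over general income tax: £89,184 − £43,124 = £46,060.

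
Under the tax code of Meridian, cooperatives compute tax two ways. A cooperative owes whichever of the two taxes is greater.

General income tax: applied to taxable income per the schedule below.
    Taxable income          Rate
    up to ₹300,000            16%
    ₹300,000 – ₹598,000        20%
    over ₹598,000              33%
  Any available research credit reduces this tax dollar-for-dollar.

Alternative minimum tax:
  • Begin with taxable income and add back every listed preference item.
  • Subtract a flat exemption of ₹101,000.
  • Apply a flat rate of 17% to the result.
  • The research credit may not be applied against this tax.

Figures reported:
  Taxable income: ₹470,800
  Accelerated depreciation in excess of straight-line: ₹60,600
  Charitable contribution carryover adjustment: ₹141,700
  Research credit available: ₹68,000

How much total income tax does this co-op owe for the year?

General income tax:
  ₹300,000 × 16% = ₹48,000
  ₹170,800 × 20% = ₹34,160
  → ₹82,160
  Less research credit ₹68,000 → ₹14,160

Alternative minimum tax:
  Adjusted income: ₹470,800 + ₹60,600 + ₹141,700 = ₹673,100
  Less exemption ₹101,000 → base ₹572,100
  ₹572,100 × 17% = ₹97,257

₹97,257 > ₹14,160, so the alternative minimum tax is the binding amount.

₹97,257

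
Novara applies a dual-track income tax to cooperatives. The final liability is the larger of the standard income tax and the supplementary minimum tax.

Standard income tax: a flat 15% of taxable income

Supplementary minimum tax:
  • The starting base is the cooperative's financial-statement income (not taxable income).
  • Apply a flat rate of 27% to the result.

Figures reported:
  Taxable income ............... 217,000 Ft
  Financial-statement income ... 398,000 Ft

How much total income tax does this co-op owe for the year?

Supplementary minimum tax:
  Base (financial-statement income): 398,000 Ft
  398,000 Ft × 27% = 107,460 Ft

Standard income tax:
  217,000 Ft × 15% = 32,550 Ft

107,460 Ft > 32,550 Ft, so the supplementary minimum tax is the binding amount.

107,460 Ft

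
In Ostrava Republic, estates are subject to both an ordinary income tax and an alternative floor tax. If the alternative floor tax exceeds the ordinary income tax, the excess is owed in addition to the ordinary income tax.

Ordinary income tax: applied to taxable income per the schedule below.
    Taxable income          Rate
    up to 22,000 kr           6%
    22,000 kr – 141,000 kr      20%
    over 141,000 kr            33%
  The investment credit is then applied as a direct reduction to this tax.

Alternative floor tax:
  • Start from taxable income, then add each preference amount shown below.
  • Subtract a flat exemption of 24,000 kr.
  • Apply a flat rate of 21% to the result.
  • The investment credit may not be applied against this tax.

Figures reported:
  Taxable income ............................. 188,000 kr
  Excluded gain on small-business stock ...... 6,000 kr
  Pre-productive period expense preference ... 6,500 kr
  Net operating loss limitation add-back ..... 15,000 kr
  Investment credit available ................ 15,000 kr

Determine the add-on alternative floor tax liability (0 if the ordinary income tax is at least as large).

Alternative floor tax:
  Adjusted income: 188,000 kr + 6,000 kr + 6,500 kr + 15,000 kr = 215,500 kr
  Less exemption 24,000 kr → base 191,500 kr
  191,500 kr × 21% = 40,215 kr

Ordinary income tax:
  22,000 kr × 6% = 1,320 kr
  119,000 kr × 20% = 23,800 kr
  47,000 kr × 33% = 15,510 kr
  → 40,630 kr
  Less investment credit 15,000 kr → 25,630 kr

Excess of alternative floor tax over ordinary income tax: 40,215 kr − 25,630 kr = 14,585 kr.

14,585 kr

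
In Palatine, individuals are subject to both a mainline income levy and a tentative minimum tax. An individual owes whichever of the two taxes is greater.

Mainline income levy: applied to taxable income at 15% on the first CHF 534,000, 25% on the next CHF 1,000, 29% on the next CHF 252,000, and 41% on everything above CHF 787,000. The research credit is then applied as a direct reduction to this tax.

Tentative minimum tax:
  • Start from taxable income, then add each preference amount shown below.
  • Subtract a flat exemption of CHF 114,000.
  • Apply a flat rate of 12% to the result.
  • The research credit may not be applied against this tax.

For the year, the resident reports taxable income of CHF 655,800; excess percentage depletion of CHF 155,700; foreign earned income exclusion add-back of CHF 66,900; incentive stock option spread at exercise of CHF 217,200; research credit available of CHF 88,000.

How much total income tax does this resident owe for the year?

Tentative minimum tax:
  Adjusted income: CHF 655,800 + CHF 155,700 + CHF 66,900 + CHF 217,200 = CHF 1,095,600
  Less exemption CHF 114,000 → base CHF 981,600
  CHF 981,600 × 12% = CHF 117,792

Mainline income levy:
  CHF 534,000 × 15% = CHF 80,100
  CHF 1,000 × 25% = CHF 250
  CHF 120,800 × 29% = CHF 35,032
  → CHF 115,382
  Less research credit CHF 88,000 → CHF 27,382

CHF 117,792 > CHF 27,382, so the tentative minimum tax is the binding amount.

CHF 117,792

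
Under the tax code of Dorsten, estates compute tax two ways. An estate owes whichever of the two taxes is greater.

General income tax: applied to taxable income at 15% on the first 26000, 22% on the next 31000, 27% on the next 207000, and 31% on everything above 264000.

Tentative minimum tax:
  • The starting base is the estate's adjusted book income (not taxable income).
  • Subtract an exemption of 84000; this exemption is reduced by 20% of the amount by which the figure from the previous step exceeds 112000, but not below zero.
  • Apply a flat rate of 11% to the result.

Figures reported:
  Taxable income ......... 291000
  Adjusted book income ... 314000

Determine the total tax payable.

General income tax:
  26000 × 15% = 3900
  31000 × 22% = 6820
  207000 × 27% = 55890
  27000 × 31% = 8370
  → 74980

Tentative minimum tax:
  Base (adjusted book income): 314000
  Exemption: 84000 − 20% × (314000 − 112000) = 84000 − 40400 = 43600
  Base: 314000 − 43600 = 270400
  270400 × 11% = 29744

74980 > 29744, so the general income tax governs.

74980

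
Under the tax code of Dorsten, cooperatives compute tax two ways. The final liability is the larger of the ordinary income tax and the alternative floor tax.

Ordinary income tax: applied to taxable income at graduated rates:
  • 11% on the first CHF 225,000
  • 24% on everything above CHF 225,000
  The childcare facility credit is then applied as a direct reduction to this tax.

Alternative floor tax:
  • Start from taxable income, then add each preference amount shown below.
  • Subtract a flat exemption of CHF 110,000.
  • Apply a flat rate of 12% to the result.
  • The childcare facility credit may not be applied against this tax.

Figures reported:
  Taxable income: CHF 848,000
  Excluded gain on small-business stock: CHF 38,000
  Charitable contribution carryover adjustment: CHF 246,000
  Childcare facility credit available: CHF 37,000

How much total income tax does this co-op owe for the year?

CHF 137,270

Alternative floor tax:
  Adjusted income: CHF 848,000 + CHF 38,000 + CHF 246,000 = CHF 1,132,000
  Less exemption CHF 110,000 → base CHF 1,022,000
  CHF 1,022,000 × 12% = CHF 122,640

Ordinary income tax:
  CHF 225,000 × 11% = CHF 24,750
  CHF 623,000 × 24% = CHF 149,520
  → CHF 174,270
  Less childcare facility credit CHF 37,000 → CHF 137,270

CHF 137,270 > CHF 122,640, so the ordinary income tax governs.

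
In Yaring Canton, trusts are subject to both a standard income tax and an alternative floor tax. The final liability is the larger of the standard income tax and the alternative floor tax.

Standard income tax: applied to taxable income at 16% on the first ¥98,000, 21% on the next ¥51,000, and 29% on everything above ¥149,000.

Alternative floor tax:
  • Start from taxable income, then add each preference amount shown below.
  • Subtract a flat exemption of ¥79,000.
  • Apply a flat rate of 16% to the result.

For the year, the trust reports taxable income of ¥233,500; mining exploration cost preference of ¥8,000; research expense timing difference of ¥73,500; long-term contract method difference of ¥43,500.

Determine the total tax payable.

Alternative floor tax:
  Adjusted income: ¥233,500 + ¥8,000 + ¥73,500 + ¥43,500 = ¥358,500
  Less exemption ¥79,000 → base ¥279,500
  ¥279,500 × 16% = ¥44,720

Standard income tax:
  ¥98,000 × 16% = ¥15,680
  ¥51,000 × 21% = ¥10,710
  ¥84,500 × 29% = ¥24,505
  → ¥50,895

¥50,895 > ¥44,720, so the standard income tax governs.

¥50,895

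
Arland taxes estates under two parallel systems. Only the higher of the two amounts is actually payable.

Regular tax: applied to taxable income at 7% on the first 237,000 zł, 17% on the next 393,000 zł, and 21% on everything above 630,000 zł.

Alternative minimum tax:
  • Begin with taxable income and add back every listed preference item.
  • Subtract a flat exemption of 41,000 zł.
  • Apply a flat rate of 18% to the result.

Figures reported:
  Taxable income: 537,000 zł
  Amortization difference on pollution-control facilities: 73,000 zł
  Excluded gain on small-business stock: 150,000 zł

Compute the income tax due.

Alternative minimum tax:
  Adjusted income: 537,000 zł + 73,000 zł + 150,000 zł = 760,000 zł
  Less exemption 41,000 zł → base 719,000 zł
  719,000 zł × 18% = 129,420 zł

Regular tax:
  237,000 zł × 7% = 16,590 zł
  300,000 zł × 17% = 51,000 zł
  → 67,590 zł

129,420 zł > 67,590 zł, so the alternative minimum tax is the binding amount.

129,420 zł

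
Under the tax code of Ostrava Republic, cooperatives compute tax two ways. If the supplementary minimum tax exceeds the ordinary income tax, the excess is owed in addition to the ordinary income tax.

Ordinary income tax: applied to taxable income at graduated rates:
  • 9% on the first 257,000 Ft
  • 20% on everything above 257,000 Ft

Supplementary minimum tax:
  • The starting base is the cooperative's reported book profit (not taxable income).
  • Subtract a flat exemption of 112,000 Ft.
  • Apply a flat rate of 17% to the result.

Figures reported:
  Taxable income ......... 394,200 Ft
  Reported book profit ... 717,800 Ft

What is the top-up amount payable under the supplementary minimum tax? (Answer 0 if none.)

52,416 Ft

Supplementary minimum tax:
  Base (reported book profit): 717,800 Ft
  Less exemption 112,000 Ft → base 605,800 Ft
  605,800 Ft × 17% = 102,986 Ft

Ordinary income tax:
  257,000 Ft × 9% = 23,130 Ft
  137,200 Ft × 20% = 27,440 Ft
  → 50,570 Ft

Excess of supplementary minimum tax over ordinary income tax: 102,986 Ft − 50,570 Ft = 52,416 Ft.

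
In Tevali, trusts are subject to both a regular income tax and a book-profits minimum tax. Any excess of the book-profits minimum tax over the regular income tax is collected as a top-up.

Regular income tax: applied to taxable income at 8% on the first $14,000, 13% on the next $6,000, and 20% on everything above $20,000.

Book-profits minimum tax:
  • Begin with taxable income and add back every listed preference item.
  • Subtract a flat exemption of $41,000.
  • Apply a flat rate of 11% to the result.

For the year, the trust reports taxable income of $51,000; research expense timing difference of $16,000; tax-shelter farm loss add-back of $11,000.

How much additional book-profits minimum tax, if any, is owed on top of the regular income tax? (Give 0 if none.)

Regular income tax:
  $14,000 × 8% = $1,120
  $6,000 × 13% = $780
  $31,000 × 20% = $6,200
  → $8,100

Book-profits minimum tax:
  Adjusted income: $51,000 + $16,000 + $11,000 = $78,000
  Less exemption $41,000 → base $37,000
  $37,000 × 11% = $4,070

$4,070 ≤ $8,100, so no add-on is due.

$0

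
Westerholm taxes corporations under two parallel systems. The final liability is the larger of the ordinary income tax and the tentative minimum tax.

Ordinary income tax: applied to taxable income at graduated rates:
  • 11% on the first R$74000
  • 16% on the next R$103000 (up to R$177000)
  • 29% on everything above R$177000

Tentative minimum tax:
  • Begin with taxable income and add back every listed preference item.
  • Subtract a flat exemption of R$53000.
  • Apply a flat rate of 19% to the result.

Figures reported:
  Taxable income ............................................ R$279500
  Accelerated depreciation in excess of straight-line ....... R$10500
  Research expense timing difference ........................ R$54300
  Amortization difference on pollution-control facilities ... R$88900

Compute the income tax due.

R$72238

Ordinary income tax:
  R$74000 × 11% = R$8140
  R$103000 × 16% = R$16480
  R$102500 × 29% = R$29725
  → R$54345

Tentative minimum tax:
  Adjusted income: R$279500 + R$10500 + R$54300 + R$88900 = R$433200
  Less exemption R$53000 → base R$380200
  R$380200 × 19% = R$72238

R$72238 > R$54345, so the tentative minimum tax is the binding amount.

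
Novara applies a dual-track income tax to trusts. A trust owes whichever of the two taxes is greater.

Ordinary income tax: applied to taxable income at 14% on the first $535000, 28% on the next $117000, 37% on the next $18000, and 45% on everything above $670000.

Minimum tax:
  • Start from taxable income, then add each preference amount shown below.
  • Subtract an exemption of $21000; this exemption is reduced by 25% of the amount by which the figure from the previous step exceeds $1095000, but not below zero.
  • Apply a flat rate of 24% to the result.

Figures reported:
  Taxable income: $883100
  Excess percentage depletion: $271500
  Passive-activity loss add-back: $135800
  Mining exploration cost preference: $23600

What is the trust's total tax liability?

Minimum tax:
  Adjusted income: $883100 + $271500 + $135800 + $23600 = $1314000
  Exemption: 25% × ($1314000 − $1095000) = $54750 ≥ $21000, so the exemption is fully phased out
  Base: $1314000 − $0 = $1314000
  $1314000 × 24% = $315360

Ordinary income tax:
  $535000 × 14% = $74900
  $117000 × 28% = $32760
  $18000 × 37% = $6660
  $213100 × 45% = $95895
  → $210215

$315360 > $210215, so the minimum tax is the binding amount.

$315360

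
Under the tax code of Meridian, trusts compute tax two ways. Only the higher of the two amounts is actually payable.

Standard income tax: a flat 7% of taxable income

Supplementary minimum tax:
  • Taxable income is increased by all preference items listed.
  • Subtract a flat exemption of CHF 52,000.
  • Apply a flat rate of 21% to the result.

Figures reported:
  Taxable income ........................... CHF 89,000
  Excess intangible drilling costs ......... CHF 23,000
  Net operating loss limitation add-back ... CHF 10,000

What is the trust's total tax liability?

CHF 14,700

Standard income tax:
  CHF 89,000 × 7% = CHF 6,230

Supplementary minimum tax:
  Adjusted income: CHF 89,000 + CHF 23,000 + CHF 10,000 = CHF 122,000
  Less exemption CHF 52,000 → base CHF 70,000
  CHF 70,000 × 21% = CHF 14,700

CHF 14,700 > CHF 6,230, so the supplementary minimum tax is the binding amount.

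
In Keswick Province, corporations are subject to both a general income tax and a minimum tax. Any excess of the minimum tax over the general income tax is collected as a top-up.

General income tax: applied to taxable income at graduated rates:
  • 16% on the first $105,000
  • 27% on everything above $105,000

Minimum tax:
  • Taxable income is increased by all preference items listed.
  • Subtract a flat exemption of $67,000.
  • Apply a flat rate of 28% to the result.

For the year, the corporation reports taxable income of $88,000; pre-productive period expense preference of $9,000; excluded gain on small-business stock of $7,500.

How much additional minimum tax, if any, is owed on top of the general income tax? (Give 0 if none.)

$0

General income tax:
  $88,000 × 16% = $14,080

Minimum tax:
  Adjusted income: $88,000 + $9,000 + $7,500 = $104,500
  Less exemption $67,000 → base $37,500
  $37,500 × 28% = $10,500

$10,500 ≤ $14,080, so no add-on is due.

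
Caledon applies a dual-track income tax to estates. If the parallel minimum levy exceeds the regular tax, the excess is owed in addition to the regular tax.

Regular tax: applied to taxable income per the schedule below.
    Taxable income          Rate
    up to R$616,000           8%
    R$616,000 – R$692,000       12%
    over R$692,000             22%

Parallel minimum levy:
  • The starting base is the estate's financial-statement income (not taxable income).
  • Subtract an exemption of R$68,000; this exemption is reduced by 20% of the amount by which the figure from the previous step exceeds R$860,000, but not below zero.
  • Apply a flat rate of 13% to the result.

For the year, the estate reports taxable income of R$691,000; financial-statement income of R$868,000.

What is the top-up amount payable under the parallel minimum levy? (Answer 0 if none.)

R$45,928

Regular tax:
  R$616,000 × 8% = R$49,280
  R$75,000 × 12% = R$9,000
  → R$58,280

Parallel minimum levy:
  Base (financial-statement income): R$868,000
  Exemption: R$68,000 − 20% × (R$868,000 − R$860,000) = R$68,000 − R$1,600 = R$66,400
  Base: R$868,000 − R$66,400 = R$801,600
  R$801,600 × 13% = R$104,208

Excess of parallel minimum levy over regular tax: R$104,208 − R$58,280 = R$45,928.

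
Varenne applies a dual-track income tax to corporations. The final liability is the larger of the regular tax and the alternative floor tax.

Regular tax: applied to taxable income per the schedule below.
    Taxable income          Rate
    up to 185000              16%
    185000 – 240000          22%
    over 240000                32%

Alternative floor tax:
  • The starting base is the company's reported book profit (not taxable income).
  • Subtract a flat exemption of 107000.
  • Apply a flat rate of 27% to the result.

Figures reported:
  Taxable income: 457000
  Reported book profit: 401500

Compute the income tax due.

111140

Regular tax:
  185000 × 16% = 29600
  55000 × 22% = 12100
  217000 × 32% = 69440
  → 111140

Alternative floor tax:
  Base (reported book profit): 401500
  Less exemption 107000 → base 294500
  294500 × 27% = 79515

111140 > 79515, so the regular tax governs.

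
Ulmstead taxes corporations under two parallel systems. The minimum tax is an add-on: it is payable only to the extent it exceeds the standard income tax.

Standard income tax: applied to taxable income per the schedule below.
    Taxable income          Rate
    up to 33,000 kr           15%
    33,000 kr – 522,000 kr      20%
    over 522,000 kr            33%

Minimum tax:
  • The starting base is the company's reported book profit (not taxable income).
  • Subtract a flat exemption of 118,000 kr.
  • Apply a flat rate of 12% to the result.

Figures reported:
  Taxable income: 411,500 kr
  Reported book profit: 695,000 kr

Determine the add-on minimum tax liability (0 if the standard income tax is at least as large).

0 kr

Minimum tax:
  Base (reported book profit): 695,000 kr
  Less exemption 118,000 kr → base 577,000 kr
  577,000 kr × 12% = 69,240 kr

Standard income tax:
  33,000 kr × 15% = 4,950 kr
  378,500 kr × 20% = 75,700 kr
  → 80,650 kr

69,240 kr ≤ 80,650 kr, so no add-on is due.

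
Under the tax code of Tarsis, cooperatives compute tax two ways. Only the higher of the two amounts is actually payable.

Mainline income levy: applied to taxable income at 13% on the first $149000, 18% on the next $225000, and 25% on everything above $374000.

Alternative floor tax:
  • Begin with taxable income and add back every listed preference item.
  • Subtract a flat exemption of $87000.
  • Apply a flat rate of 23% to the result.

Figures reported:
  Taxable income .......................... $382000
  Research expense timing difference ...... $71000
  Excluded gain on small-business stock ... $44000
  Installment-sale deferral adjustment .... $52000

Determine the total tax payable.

Alternative floor tax:
  Adjusted income: $382000 + $71000 + $44000 + $52000 = $549000
  Less exemption $87000 → base $462000
  $462000 × 23% = $106260

Mainline income levy:
  $149000 × 13% = $19370
  $225000 × 18% = $40500
  $8000 × 25% = $2000
  → $61870

$106260 > $61870, so the alternative floor tax is the binding amount.

$106260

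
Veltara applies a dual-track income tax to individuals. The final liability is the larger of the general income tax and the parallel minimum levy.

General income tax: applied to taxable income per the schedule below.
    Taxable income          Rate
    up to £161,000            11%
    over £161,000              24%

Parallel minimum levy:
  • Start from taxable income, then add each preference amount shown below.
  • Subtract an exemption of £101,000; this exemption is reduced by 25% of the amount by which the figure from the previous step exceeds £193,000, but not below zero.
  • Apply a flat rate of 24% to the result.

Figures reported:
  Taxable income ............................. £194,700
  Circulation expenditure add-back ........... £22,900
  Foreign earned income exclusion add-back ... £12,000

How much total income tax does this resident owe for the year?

£33,060

General income tax:
  £161,000 × 11% = £17,710
  £33,700 × 24% = £8,088
  → £25,798

Parallel minimum levy:
  Adjusted income: £194,700 + £22,900 + £12,000 = £229,600
  Exemption: £101,000 − 25% × (£229,600 − £193,000) = £101,000 − £9,150 = £91,850
  Base: £229,600 − £91,850 = £137,750
  £137,750 × 24% = £33,060

£33,060 > £25,798, so the parallel minimum levy is the binding amount.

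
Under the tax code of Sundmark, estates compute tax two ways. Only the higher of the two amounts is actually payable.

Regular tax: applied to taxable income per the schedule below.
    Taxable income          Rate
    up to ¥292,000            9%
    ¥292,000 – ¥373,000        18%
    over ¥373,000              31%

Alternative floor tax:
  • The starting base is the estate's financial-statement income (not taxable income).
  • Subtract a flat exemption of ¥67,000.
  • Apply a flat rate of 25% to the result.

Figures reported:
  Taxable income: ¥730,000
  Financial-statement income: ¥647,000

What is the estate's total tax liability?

Regular tax:
  ¥292,000 × 9% = ¥26,280
  ¥81,000 × 18% = ¥14,580
  ¥357,000 × 31% = ¥110,670
  → ¥151,530

Alternative floor tax:
  Base (financial-statement income): ¥647,000
  Less exemption ¥67,000 → base ¥580,000
  ¥580,000 × 25% = ¥145,000

¥151,530 > ¥145,000, so the regular tax governs.

¥151,530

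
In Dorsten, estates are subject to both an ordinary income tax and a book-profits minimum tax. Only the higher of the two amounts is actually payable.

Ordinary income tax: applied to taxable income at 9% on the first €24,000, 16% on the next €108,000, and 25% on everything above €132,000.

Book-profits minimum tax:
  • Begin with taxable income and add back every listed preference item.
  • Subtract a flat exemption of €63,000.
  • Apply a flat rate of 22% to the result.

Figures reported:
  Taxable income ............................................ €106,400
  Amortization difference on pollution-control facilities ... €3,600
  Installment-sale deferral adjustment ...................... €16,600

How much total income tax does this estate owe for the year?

€15,344

Book-profits minimum tax:
  Adjusted income: €106,400 + €3,600 + €16,600 = €126,600
  Less exemption €63,000 → base €63,600
  €63,600 × 22% = €13,992

Ordinary income tax:
  €24,000 × 9% = €2,160
  €82,400 × 16% = €13,184
  → €15,344

€15,344 > €13,992, so the ordinary income tax governs.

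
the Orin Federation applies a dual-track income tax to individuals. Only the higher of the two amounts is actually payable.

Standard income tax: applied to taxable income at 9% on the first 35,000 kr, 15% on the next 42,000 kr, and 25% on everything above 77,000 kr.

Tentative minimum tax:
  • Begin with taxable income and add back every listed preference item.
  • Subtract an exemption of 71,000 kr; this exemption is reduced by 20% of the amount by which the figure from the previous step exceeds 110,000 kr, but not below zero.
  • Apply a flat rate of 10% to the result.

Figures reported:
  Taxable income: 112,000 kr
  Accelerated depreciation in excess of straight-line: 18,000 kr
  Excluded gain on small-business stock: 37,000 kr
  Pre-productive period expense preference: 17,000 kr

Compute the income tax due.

18,200 kr

Standard income tax:
  35,000 kr × 9% = 3,150 kr
  42,000 kr × 15% = 6,300 kr
  35,000 kr × 25% = 8,750 kr
  → 18,200 kr

Tentative minimum tax:
  Adjusted income: 112,000 kr + 18,000 kr + 37,000 kr + 17,000 kr = 184,000 kr
  Exemption: 71,000 kr − 20% × (184,000 kr − 110,000 kr) = 71,000 kr − 14,800 kr = 56,200 kr
  Base: 184,000 kr − 56,200 kr = 127,800 kr
  127,800 kr × 10% = 12,780 kr

18,200 kr > 12,780 kr, so the standard income tax governs.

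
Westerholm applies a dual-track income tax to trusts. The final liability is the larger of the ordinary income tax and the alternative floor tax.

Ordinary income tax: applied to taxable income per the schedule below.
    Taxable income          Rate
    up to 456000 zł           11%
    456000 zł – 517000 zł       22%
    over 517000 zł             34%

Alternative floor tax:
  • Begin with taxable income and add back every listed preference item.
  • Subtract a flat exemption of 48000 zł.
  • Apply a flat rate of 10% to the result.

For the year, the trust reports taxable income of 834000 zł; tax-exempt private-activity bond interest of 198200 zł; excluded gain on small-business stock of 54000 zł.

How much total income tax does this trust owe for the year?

171360 zł

Alternative floor tax:
  Adjusted income: 834000 zł + 198200 zł + 54000 zł = 1086200 zł
  Less exemption 48000 zł → base 1038200 zł
  1038200 zł × 10% = 103820 zł

Ordinary income tax:
  456000 zł × 11% = 50160 zł
  61000 zł × 22% = 13420 zł
  317000 zł × 34% = 107780 zł
  → 171360 zł

171360 zł > 103820 zł, so the ordinary income tax governs.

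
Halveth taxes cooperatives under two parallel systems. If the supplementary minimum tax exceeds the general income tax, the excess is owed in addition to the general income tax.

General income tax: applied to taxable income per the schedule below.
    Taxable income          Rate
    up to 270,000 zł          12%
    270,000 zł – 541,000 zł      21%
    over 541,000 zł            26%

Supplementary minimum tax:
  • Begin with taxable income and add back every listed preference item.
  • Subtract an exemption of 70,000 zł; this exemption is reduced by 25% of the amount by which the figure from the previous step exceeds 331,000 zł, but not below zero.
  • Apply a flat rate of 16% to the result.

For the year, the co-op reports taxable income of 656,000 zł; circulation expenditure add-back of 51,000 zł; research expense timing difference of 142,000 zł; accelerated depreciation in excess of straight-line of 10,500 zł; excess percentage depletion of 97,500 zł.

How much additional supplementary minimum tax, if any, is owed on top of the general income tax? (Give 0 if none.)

General income tax:
  270,000 zł × 12% = 32,400 zł
  271,000 zł × 21% = 56,910 zł
  115,000 zł × 26% = 29,900 zł
  → 119,210 zł

Supplementary minimum tax:
  Adjusted income: 656,000 zł + 51,000 zł + 142,000 zł + 10,500 zł + 97,500 zł = 957,000 zł
  Exemption: 25% × (957,000 zł − 331,000 zł) = 156,500 zł ≥ 70,000 zł, so the exemption is fully phased out
  Base: 957,000 zł − 0 zł = 957,000 zł
  957,000 zł × 16% = 153,120 zł

Excess of supplementary minimum tax over general income tax: 153,120 zł − 119,210 zł = 33,910 zł.

33,910 zł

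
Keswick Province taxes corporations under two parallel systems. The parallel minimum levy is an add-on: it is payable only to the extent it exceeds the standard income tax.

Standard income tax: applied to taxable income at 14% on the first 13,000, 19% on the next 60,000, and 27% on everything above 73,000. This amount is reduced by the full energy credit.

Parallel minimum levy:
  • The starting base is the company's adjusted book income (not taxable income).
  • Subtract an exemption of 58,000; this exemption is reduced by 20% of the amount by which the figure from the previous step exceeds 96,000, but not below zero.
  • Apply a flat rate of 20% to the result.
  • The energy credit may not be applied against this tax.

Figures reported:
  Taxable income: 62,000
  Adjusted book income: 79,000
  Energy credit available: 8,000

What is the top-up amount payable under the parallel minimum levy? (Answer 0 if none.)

1,070

Standard income tax:
  13,000 × 14% = 1,820
  49,000 × 19% = 9,310
  → 11,130
  Less energy credit 8,000 → 3,130

Parallel minimum levy:
  Base (adjusted book income): 79,000
  Exemption: 79,000 ≤ 96,000, so full 58,000 applies
  Base: 79,000 − 58,000 = 21,000
  21,000 × 20% = 4,200

Excess of parallel minimum levy over standard income tax: 4,200 − 3,130 = 1,070.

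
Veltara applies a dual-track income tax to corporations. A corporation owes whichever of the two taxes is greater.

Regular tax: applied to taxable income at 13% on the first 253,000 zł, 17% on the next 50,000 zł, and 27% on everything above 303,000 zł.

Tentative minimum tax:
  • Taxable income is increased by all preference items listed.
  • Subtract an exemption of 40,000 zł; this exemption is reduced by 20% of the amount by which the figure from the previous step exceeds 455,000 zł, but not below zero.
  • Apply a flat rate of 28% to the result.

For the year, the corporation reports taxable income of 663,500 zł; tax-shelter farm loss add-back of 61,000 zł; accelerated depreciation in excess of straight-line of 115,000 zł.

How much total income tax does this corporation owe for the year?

235,060 zł

Tentative minimum tax:
  Adjusted income: 663,500 zł + 61,000 zł + 115,000 zł = 839,500 zł
  Exemption: 20% × (839,500 zł − 455,000 zł) = 76,900 zł ≥ 40,000 zł, so the exemption is fully phased out
  Base: 839,500 zł − 0 zł = 839,500 zł
  839,500 zł × 28% = 235,060 zł

Regular tax:
  253,000 zł × 13% = 32,890 zł
  50,000 zł × 17% = 8,500 zł
  360,500 zł × 27% = 97,335 zł
  → 138,725 zł

235,060 zł > 138,725 zł, so the tentative minimum tax is the binding amount.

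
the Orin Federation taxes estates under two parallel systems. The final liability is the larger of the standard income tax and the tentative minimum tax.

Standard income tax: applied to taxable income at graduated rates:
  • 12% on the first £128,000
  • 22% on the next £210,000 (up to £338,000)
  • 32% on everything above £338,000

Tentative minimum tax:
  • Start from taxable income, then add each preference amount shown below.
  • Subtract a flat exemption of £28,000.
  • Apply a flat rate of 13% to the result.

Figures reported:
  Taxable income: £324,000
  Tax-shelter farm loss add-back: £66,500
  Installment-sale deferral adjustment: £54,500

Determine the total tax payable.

£58,480

Tentative minimum tax:
  Adjusted income: £324,000 + £66,500 + £54,500 = £445,000
  Less exemption £28,000 → base £417,000
  £417,000 × 13% = £54,210

Standard income tax:
  £128,000 × 12% = £15,360
  £196,000 × 22% = £43,120
  → £58,480

£58,480 > £54,210, so the standard income tax governs.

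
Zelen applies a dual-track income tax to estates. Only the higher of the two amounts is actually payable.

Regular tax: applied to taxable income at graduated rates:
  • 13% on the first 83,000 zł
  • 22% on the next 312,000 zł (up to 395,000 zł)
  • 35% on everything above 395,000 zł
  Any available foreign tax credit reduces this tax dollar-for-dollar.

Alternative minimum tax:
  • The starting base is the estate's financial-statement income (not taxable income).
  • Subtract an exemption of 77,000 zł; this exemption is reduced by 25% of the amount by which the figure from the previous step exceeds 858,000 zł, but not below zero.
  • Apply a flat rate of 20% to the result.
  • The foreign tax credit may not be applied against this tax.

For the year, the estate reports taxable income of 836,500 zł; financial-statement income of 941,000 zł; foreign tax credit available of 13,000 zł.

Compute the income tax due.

Regular tax:
  83,000 zł × 13% = 10,790 zł
  312,000 zł × 22% = 68,640 zł
  441,500 zł × 35% = 154,525 zł
  → 233,955 zł
  Less foreign tax credit 13,000 zł → 220,955 zł

Alternative minimum tax:
  Base (financial-statement income): 941,000 zł
  Exemption: 77,000 zł − 25% × (941,000 zł − 858,000 zł) = 77,000 zł − 20,750 zł = 56,250 zł
  Base: 941,000 zł − 56,250 zł = 884,750 zł
  884,750 zł × 20% = 176,950 zł

220,955 zł > 176,950 zł, so the regular tax governs.

220,955 zł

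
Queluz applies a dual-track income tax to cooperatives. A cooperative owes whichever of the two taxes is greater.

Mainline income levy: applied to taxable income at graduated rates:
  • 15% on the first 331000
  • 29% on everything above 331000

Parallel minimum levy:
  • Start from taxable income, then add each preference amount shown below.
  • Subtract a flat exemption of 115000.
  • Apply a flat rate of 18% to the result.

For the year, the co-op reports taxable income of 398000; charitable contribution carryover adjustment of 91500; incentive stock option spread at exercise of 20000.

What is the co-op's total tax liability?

Parallel minimum levy:
  Adjusted income: 398000 + 91500 + 20000 = 509500
  Less exemption 115000 → base 394500
  394500 × 18% = 71010

Mainline income levy:
  331000 × 15% = 49650
  67000 × 29% = 19430
  → 69080

71010 > 69080, so the parallel minimum levy is the binding amount.

71010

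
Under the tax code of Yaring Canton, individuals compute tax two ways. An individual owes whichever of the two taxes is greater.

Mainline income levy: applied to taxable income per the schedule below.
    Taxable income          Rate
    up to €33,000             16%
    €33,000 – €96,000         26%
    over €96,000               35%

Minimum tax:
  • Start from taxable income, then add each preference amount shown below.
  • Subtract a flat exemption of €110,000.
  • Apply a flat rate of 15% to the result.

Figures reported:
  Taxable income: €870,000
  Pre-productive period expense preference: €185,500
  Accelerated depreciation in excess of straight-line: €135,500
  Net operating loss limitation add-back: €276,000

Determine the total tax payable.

Minimum tax:
  Adjusted income: €870,000 + €185,500 + €135,500 + €276,000 = €1,467,000
  Less exemption €110,000 → base €1,357,000
  €1,357,000 × 15% = €203,550

Mainline income levy:
  €33,000 × 16% = €5,280
  €63,000 × 26% = €16,380
  €774,000 × 35% = €270,900
  → €292,560

€292,560 > €203,550, so the mainline income levy governs.

€292,560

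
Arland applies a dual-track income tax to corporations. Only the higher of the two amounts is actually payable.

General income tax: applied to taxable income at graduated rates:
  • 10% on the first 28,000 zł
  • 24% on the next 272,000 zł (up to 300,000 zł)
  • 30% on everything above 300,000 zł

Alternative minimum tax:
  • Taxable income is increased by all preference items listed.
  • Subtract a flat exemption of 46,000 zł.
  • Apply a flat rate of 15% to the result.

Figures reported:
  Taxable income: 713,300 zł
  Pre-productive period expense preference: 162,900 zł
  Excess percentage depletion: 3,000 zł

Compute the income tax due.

192,070 zł

General income tax:
  28,000 zł × 10% = 2,800 zł
  272,000 zł × 24% = 65,280 zł
  413,300 zł × 30% = 123,990 zł
  → 192,070 zł

Alternative minimum tax:
  Adjusted income: 713,300 zł + 162,900 zł + 3,000 zł = 879,200 zł
  Less exemption 46,000 zł → base 833,200 zł
  833,200 zł × 15% = 124,980 zł

192,070 zł > 124,980 zł, so the general income tax governs.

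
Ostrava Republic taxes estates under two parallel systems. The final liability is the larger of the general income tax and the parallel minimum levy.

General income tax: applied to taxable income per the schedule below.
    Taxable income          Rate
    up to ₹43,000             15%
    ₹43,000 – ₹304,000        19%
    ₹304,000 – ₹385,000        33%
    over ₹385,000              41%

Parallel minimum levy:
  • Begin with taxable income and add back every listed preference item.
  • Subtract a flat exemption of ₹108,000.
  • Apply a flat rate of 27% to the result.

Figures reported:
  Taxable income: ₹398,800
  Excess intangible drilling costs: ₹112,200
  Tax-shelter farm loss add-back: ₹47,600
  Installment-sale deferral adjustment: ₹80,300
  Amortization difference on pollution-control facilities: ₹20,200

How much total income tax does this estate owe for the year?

₹148,797

Parallel minimum levy:
  Adjusted income: ₹398,800 + ₹112,200 + ₹47,600 + ₹80,300 + ₹20,200 = ₹659,100
  Less exemption ₹108,000 → base ₹551,100
  ₹551,100 × 27% = ₹148,797

General income tax:
  ₹43,000 × 15% = ₹6,450
  ₹261,000 × 19% = ₹49,590
  ₹81,000 × 33% = ₹26,730
  ₹13,800 × 41% = ₹5,658
  → ₹88,428

₹148,797 > ₹88,428, so the parallel minimum levy is the binding amount.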